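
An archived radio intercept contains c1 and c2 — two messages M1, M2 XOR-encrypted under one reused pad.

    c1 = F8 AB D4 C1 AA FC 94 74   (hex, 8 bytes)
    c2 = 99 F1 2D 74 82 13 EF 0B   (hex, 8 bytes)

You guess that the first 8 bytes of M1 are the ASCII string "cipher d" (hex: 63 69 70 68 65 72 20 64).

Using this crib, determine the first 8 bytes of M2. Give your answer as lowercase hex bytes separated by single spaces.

02 33 89 dd 4d 9d 5b 1b

First, c1 ⊕ c2 = (M1 ⊕ K) ⊕ (M2 ⊕ K) = M1 ⊕ M2, so the key drops out. Then M2 = (M1 ⊕ M2) ⊕ M1 over the first 8 bytes.
byte 0: (f8 xor 99) xor 63 = 61 xor 63 = 02
byte 1: (ab xor f1) xor 69 = 5a xor 69 = 33
byte 2: (d4 xor 2d) xor 70 = f9 xor 70 = 89
byte 3: (c1 xor 74) xor 68 = b5 xor 68 = dd
byte 4: (aa xor 82) xor 65 = 28 xor 65 = 4d
byte 5: (fc xor 13) xor 72 = ef xor 72 = 9d
byte 6: (94 xor ef) xor 20 = 7b xor 20 = 5b
byte 7: (74 xor 0b) xor 64 = 7f xor 64 = 1b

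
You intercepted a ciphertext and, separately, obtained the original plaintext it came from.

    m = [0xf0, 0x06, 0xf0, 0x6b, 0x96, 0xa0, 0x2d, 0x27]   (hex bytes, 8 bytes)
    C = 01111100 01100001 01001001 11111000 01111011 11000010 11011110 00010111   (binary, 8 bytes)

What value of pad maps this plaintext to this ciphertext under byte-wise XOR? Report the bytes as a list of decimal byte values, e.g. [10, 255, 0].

Since C = m ⊕ pad, XORing both sides with m gives pad = m ⊕ C.
byte 0: f0 xor 7c = 8c
byte 1: 06 xor 61 = 67
byte 2: f0 xor 49 = b9
byte 3: 6b xor f8 = 93
byte 4: 96 xor 7b = ed
byte 5: a0 xor c2 = 62
byte 6: 2d xor de = f3
byte 7: 27 xor 17 = 30

[140, 103, 185, 147, 237, 98, 243, 48]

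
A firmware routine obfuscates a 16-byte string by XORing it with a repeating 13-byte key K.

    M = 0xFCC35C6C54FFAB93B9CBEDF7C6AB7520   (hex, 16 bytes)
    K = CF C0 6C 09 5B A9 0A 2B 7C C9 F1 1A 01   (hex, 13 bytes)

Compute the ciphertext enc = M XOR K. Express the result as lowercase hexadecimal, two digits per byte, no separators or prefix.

The 13-byte key repeats, so the effective keystream is cf c0 6c 09 5b a9 0a 2b 7c c9 f1 1a 01 cf c0 6c.
byte 0: 252 ^ 207 =  51
byte 1: 195 ^ 192 =   3
byte 2:  92 ^ 108 =  48
byte 3: 108 ^   9 = 101
byte 4:  84 ^  91 =  15
byte 5: 255 ^ 169 =  86
byte 6: 171 ^  10 = 161
byte 7: 147 ^  43 = 184
byte 8: 185 ^ 124 = 197
byte 9: 203 ^ 201 =   2
byte 10: 237 ^ 241 =  28
byte 11: 247 ^  26 = 237
byte 12: 198 ^   1 = 199
byte 13: 171 ^ 207 = 100
byte 14: 117 ^ 192 = 181
byte 15:  32 ^ 108 =  76

330330650f56a1b8c5021cedc764b54c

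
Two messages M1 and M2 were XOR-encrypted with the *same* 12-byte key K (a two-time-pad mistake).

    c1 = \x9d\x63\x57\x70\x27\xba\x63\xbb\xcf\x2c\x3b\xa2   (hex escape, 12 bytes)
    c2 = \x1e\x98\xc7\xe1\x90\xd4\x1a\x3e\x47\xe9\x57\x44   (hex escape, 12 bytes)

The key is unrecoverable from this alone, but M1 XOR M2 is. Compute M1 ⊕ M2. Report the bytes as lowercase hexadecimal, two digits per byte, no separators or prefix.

c1 ⊕ c2 = (M1 ⊕ K) ⊕ (M2 ⊕ K) = M1 ⊕ M2 — the shared key cancels under XOR.
10011101 ⊕ 00011110 = 10000011
01100011 ⊕ 10011000 = 11111011
01010111 ⊕ 11000111 = 10010000
01110000 ⊕ 11100001 = 10010001
00100111 ⊕ 10010000 = 10110111
10111010 ⊕ 11010100 = 01101110
01100011 ⊕ 00011010 = 01111001
10111011 ⊕ 00111110 = 10000101
11001111 ⊕ 01000111 = 10001000
00101100 ⊕ 11101001 = 11000101
00111011 ⊕ 01010111 = 01101100
10100010 ⊕ 01000100 = 11100110

83fb9091b76e798588c56ce6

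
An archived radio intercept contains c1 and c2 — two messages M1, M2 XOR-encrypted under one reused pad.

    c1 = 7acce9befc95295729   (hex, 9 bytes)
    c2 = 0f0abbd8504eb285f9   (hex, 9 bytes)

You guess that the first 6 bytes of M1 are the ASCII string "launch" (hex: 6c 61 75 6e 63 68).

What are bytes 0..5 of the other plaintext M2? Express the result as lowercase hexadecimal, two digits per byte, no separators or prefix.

First, c1 ⊕ c2 = (M1 ⊕ K) ⊕ (M2 ⊕ K) = M1 ⊕ M2, so the key drops out. Then M2 = (M1 ⊕ M2) ⊕ M1 over the first 6 bytes.
byte 0: (7a XOR 0f) XOR 6c = 75 XOR 6c = 19
byte 1: (cc XOR 0a) XOR 61 = c6 XOR 61 = a7
byte 2: (e9 XOR bb) XOR 75 = 52 XOR 75 = 27
byte 3: (be XOR d8) XOR 6e = 66 XOR 6e = 08
byte 4: (fc XOR 50) XOR 63 = ac XOR 63 = cf
byte 5: (95 XOR 4e) XOR 68 = db XOR 68 = b3

19a72708cfb3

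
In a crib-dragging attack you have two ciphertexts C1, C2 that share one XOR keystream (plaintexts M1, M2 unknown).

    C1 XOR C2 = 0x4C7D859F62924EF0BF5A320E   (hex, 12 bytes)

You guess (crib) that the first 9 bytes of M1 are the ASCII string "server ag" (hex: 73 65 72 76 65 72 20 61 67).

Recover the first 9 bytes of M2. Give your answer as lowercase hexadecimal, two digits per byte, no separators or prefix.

Since C1 ⊕ C2 = M1 ⊕ M2, XORing with the guessed M1 bytes yields the corresponding M2 bytes: M2 = (C1 ⊕ C2) ⊕ M1.
 76 XOR 115 =  63
125 XOR 101 =  24
133 XOR 114 = 247
159 XOR 118 = 233
 98 XOR 101 =   7
146 XOR 114 = 224
 78 XOR  32 = 110
240 XOR  97 = 145
191 XOR 103 = 216

3f18f7e907e06e91d8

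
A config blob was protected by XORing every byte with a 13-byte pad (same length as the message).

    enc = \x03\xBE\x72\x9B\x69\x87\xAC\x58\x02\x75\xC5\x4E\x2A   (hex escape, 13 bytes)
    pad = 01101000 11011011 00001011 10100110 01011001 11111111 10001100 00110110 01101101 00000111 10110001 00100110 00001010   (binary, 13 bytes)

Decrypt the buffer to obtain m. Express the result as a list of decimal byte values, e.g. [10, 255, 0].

[107, 101, 121, 61, 48, 120, 32, 110, 111, 114, 116, 104, 32]

XOR is its own inverse, so applying the key byte-wise gives the result directly.
byte 0: 03 ^ 68 = 6b
byte 1: be ^ db = 65
byte 2: 72 ^ 0b = 79
byte 3: 9b ^ a6 = 3d
byte 4: 69 ^ 59 = 30
byte 5: 87 ^ ff = 78
byte 6: ac ^ 8c = 20
byte 7: 58 ^ 36 = 6e
byte 8: 02 ^ 6d = 6f
byte 9: 75 ^ 07 = 72
byte 10: c5 ^ b1 = 74
byte 11: 4e ^ 26 = 68
byte 12: 2a ^ 0a = 20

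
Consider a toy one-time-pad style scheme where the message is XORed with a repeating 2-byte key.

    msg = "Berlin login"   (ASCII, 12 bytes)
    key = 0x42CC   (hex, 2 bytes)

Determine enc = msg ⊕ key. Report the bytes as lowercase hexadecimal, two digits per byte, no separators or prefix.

The 2-byte key repeats, so the effective keystream is 42 cc 42 cc 42 cc 42 cc 42 cc 42 cc.
byte 0: 01000010 xor 01000010 = 00000000
byte 1: 01100101 xor 11001100 = 10101001
byte 2: 01110010 xor 01000010 = 00110000
byte 3: 01101100 xor 11001100 = 10100000
byte 4: 01101001 xor 01000010 = 00101011
byte 5: 01101110 xor 11001100 = 10100010
byte 6: 00100000 xor 01000010 = 01100010
byte 7: 01101100 xor 11001100 = 10100000
byte 8: 01101111 xor 01000010 = 00101101
byte 9: 01100111 xor 11001100 = 10101011
byte 10: 01101001 xor 01000010 = 00101011
byte 11: 01101110 xor 11001100 = 10100010

00a930a02ba262a02dab2ba2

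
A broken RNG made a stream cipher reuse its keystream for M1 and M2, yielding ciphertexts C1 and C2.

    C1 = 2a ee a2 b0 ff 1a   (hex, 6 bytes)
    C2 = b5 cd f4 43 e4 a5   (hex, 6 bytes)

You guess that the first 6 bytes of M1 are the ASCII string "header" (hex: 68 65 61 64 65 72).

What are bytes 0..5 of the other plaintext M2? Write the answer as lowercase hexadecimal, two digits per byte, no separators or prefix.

First, C1 ⊕ C2 = (M1 ⊕ K) ⊕ (M2 ⊕ K) = M1 ⊕ M2, so the key drops out. Then M2 = (M1 ⊕ M2) ⊕ M1 over the first 6 bytes.
byte 0: (2a XOR b5) XOR 68 = 9f XOR 68 = f7
byte 1: (ee XOR cd) XOR 65 = 23 XOR 65 = 46
byte 2: (a2 XOR f4) XOR 61 = 56 XOR 61 = 37
byte 3: (b0 XOR 43) XOR 64 = f3 XOR 64 = 97
byte 4: (ff XOR e4) XOR 65 = 1b XOR 65 = 7e
byte 5: (1a XOR a5) XOR 72 = bf XOR 72 = cd

f74637977ecd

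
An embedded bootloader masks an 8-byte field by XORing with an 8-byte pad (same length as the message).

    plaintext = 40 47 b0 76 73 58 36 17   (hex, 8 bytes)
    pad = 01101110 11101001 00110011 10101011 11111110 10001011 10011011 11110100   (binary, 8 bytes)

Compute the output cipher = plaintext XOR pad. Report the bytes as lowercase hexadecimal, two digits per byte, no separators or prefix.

2eae83dd8dd3ade3

 64 XOR 110 =  46
 71 XOR 233 = 174
176 XOR  51 = 131
118 XOR 171 = 221
115 XOR 254 = 141
 88 XOR 139 = 211
 54 XOR 155 = 173
 23 XOR 244 = 227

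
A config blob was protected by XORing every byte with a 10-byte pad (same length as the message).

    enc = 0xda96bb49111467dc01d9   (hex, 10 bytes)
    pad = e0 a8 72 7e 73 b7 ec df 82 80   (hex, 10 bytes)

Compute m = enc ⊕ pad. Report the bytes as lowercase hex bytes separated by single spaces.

218 ⊕ 224 =  58
150 ⊕ 168 =  62
187 ⊕ 114 = 201
 73 ⊕ 126 =  55
 17 ⊕ 115 =  98
 20 ⊕ 183 = 163
103 ⊕ 236 = 139
220 ⊕ 223 =   3
  1 ⊕ 130 = 131
217 ⊕ 128 =  89

3a 3e c9 37 62 a3 8b 03 83 59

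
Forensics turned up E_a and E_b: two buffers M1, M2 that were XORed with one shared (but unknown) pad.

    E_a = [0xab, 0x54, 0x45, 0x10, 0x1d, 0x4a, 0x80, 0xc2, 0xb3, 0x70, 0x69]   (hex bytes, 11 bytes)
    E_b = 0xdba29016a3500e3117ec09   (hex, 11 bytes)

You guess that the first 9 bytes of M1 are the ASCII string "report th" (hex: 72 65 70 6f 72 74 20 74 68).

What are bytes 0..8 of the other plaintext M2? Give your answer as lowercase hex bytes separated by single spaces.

First, E_a ⊕ E_b = (M1 ⊕ K) ⊕ (M2 ⊕ K) = M1 ⊕ M2, so the key drops out. Then M2 = (M1 ⊕ M2) ⊕ M1 over the first 9 bytes.
byte 0: (ab xor db) xor 72 = 70 xor 72 = 02
byte 1: (54 xor a2) xor 65 = f6 xor 65 = 93
byte 2: (45 xor 90) xor 70 = d5 xor 70 = a5
byte 3: (10 xor 16) xor 6f = 06 xor 6f = 69
byte 4: (1d xor a3) xor 72 = be xor 72 = cc
byte 5: (4a xor 50) xor 74 = 1a xor 74 = 6e
byte 6: (80 xor 0e) xor 20 = 8e xor 20 = ae
byte 7: (c2 xor 31) xor 74 = f3 xor 74 = 87
byte 8: (b3 xor 17) xor 68 = a4 xor 68 = cc

02 93 a5 69 cc 6e ae 87 cc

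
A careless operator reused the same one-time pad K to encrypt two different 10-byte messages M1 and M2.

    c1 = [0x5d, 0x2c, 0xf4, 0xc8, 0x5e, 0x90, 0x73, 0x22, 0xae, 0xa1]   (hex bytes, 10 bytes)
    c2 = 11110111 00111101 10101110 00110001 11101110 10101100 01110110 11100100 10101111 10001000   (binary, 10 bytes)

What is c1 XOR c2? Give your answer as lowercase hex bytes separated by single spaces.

c1 ⊕ c2 = (M1 ⊕ K) ⊕ (M2 ⊕ K) = M1 ⊕ M2 — the shared key cancels under XOR.
5d ⊕ f7 = aa
2c ⊕ 3d = 11
f4 ⊕ ae = 5a
c8 ⊕ 31 = f9
5e ⊕ ee = b0
90 ⊕ ac = 3c
73 ⊕ 76 = 05
22 ⊕ e4 = c6
ae ⊕ af = 01
a1 ⊕ 88 = 29

aa 11 5a f9 b0 3c 05 c6 01 29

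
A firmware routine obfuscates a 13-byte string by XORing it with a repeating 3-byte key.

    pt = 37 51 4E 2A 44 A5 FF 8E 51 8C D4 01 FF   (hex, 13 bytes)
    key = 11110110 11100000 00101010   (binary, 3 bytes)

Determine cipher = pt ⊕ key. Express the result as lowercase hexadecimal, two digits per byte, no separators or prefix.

The 3-byte key repeats, so the effective keystream is f6 e0 2a f6 e0 2a f6 e0 2a f6 e0 2a f6.
byte 0: 00110111 xor 11110110 = 11000001
byte 1: 01010001 xor 11100000 = 10110001
byte 2: 01001110 xor 00101010 = 01100100
byte 3: 00101010 xor 11110110 = 11011100
byte 4: 01000100 xor 11100000 = 10100100
byte 5: 10100101 xor 00101010 = 10001111
byte 6: 11111111 xor 11110110 = 00001001
byte 7: 10001110 xor 11100000 = 01101110
byte 8: 01010001 xor 00101010 = 01111011
byte 9: 10001100 xor 11110110 = 01111010
byte 10: 11010100 xor 11100000 = 00110100
byte 11: 00000001 xor 00101010 = 00101011
byte 12: 11111111 xor 11110110 = 00001001

c1b164dca48f096e7b7a342b09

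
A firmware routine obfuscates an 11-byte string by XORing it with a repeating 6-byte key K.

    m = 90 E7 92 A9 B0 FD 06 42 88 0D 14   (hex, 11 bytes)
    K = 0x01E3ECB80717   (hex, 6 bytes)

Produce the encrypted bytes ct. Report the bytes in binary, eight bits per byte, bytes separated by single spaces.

10010001 00000100 01111110 00010001 10110111 11101010 00000111 10100001 01100100 10110101 00010011

The 6-byte key repeats, so the effective keystream is 01 e3 ec b8 07 17 01 e3 ec b8 07.
byte 0: 10010000 ^ 00000001 = 10010001
byte 1: 11100111 ^ 11100011 = 00000100
byte 2: 10010010 ^ 11101100 = 01111110
byte 3: 10101001 ^ 10111000 = 00010001
byte 4: 10110000 ^ 00000111 = 10110111
byte 5: 11111101 ^ 00010111 = 11101010
byte 6: 00000110 ^ 00000001 = 00000111
byte 7: 01000010 ^ 11100011 = 10100001
byte 8: 10001000 ^ 11101100 = 01100100
byte 9: 00001101 ^ 10111000 = 10110101
byte 10: 00010100 ^ 00000111 = 00010011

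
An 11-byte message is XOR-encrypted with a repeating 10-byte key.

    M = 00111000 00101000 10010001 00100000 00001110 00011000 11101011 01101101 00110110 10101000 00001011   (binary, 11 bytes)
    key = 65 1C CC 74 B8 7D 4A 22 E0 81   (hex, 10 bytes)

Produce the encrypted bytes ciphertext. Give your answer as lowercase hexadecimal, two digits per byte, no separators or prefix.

5d345d54b665a14fd6296e

The 10-byte key repeats, so the effective keystream is 65 1c cc 74 b8 7d 4a 22 e0 81 65.
byte 0:  56 ^ 101 =  93
byte 1:  40 ^  28 =  52
byte 2: 145 ^ 204 =  93
byte 3:  32 ^ 116 =  84
byte 4:  14 ^ 184 = 182
byte 5:  24 ^ 125 = 101
byte 6: 235 ^  74 = 161
byte 7: 109 ^  34 =  79
byte 8:  54 ^ 224 = 214
byte 9: 168 ^ 129 =  41
byte 10:  11 ^ 101 = 110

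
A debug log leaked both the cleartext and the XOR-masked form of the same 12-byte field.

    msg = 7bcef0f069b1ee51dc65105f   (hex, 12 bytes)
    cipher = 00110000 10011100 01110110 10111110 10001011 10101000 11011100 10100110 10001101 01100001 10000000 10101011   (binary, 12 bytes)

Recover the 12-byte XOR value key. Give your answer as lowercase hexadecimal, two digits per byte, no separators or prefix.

4b52864ee21932f7510490f4

Since cipher = msg ⊕ key, XORing both sides with msg gives key = msg ⊕ cipher.
7b ^ 30 = 4b
ce ^ 9c = 52
f0 ^ 76 = 86
f0 ^ be = 4e
69 ^ 8b = e2
b1 ^ a8 = 19
ee ^ dc = 32
51 ^ a6 = f7
dc ^ 8d = 51
65 ^ 61 = 04
10 ^ 80 = 90
5f ^ ab = f4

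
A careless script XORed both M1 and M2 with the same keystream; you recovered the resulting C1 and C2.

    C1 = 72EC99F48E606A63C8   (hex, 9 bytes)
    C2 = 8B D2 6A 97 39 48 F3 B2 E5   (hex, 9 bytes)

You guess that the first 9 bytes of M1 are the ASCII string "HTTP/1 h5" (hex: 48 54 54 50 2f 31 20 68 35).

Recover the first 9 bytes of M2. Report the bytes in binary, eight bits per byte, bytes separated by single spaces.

First, C1 ⊕ C2 = (M1 ⊕ K) ⊕ (M2 ⊕ K) = M1 ⊕ M2, so the key drops out. Then M2 = (M1 ⊕ M2) ⊕ M1 over the first 9 bytes.
byte 0: (72 XOR 8b) XOR 48 = f9 XOR 48 = b1
byte 1: (ec XOR d2) XOR 54 = 3e XOR 54 = 6a
byte 2: (99 XOR 6a) XOR 54 = f3 XOR 54 = a7
byte 3: (f4 XOR 97) XOR 50 = 63 XOR 50 = 33
byte 4: (8e XOR 39) XOR 2f = b7 XOR 2f = 98
byte 5: (60 XOR 48) XOR 31 = 28 XOR 31 = 19
byte 6: (6a XOR f3) XOR 20 = 99 XOR 20 = b9
byte 7: (63 XOR b2) XOR 68 = d1 XOR 68 = b9
byte 8: (c8 XOR e5) XOR 35 = 2d XOR 35 = 18

10110001 01101010 10100111 00110011 10011000 00011001 10111001 10111001 00011000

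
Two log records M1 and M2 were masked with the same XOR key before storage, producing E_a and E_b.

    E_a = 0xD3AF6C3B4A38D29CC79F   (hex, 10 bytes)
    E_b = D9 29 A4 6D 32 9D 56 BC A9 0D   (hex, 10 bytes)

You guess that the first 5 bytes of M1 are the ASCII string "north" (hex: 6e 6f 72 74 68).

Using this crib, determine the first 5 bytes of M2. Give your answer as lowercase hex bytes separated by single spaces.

64 e9 ba 22 10

First, E_a ⊕ E_b = (M1 ⊕ K) ⊕ (M2 ⊕ K) = M1 ⊕ M2, so the key drops out. Then M2 = (M1 ⊕ M2) ⊕ M1 over the first 5 bytes.
byte 0: (d3 XOR d9) XOR 6e = 0a XOR 6e = 64
byte 1: (af XOR 29) XOR 6f = 86 XOR 6f = e9
byte 2: (6c XOR a4) XOR 72 = c8 XOR 72 = ba
byte 3: (3b XOR 6d) XOR 74 = 56 XOR 74 = 22
byte 4: (4a XOR 32) XOR 68 = 78 XOR 68 = 10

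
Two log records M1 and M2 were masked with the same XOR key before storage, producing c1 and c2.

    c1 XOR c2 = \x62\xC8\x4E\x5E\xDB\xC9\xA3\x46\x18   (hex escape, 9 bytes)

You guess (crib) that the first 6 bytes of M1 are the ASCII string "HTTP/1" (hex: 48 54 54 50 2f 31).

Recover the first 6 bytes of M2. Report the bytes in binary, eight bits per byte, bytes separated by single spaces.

00101010 10011100 00011010 00001110 11110100 11111000

Since c1 ⊕ c2 = M1 ⊕ M2, XORing with the guessed M1 bytes yields the corresponding M2 bytes: M2 = (c1 ⊕ c2) ⊕ M1.
byte 0: 62 XOR 48 = 2a
byte 1: c8 XOR 54 = 9c
byte 2: 4e XOR 54 = 1a
byte 3: 5e XOR 50 = 0e
byte 4: db XOR 2f = f4
byte 5: c9 XOR 31 = f8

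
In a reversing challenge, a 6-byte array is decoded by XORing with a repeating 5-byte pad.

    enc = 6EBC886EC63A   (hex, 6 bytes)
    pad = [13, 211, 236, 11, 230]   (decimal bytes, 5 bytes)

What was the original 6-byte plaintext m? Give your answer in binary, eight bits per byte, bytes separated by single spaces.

The 5-byte key repeats, so the effective keystream is 0d d3 ec 0b e6 0d.
byte 0: 6e ⊕ 0d = 63
byte 1: bc ⊕ d3 = 6f
byte 2: 88 ⊕ ec = 64
byte 3: 6e ⊕ 0b = 65
byte 4: c6 ⊕ e6 = 20
byte 5: 3a ⊕ 0d = 37

01100011 01101111 01100100 01100101 00100000 00110111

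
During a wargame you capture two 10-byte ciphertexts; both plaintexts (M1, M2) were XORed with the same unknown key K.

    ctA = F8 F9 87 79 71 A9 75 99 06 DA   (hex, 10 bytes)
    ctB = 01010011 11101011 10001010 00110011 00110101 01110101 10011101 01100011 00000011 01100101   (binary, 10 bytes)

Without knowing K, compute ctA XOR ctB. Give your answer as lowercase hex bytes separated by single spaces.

ctA ⊕ ctB = (M1 ⊕ K) ⊕ (M2 ⊕ K) = M1 ⊕ M2 — the shared key cancels under XOR.
byte 0: 11111000 xor 01010011 = 10101011
byte 1: 11111001 xor 11101011 = 00010010
byte 2: 10000111 xor 10001010 = 00001101
byte 3: 01111001 xor 00110011 = 01001010
byte 4: 01110001 xor 00110101 = 01000100
byte 5: 10101001 xor 01110101 = 11011100
byte 6: 01110101 xor 10011101 = 11101000
byte 7: 10011001 xor 01100011 = 11111010
byte 8: 00000110 xor 00000011 = 00000101
byte 9: 11011010 xor 01100101 = 10111111

ab 12 0d 4a 44 dc e8 fa 05 bf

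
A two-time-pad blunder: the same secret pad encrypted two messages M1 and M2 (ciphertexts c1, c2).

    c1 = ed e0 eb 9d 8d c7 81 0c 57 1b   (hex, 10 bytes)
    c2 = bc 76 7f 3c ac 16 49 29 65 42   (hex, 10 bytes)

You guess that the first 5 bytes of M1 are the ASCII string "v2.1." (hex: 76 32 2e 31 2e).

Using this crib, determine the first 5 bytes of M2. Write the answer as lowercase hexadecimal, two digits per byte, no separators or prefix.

First, c1 ⊕ c2 = (M1 ⊕ K) ⊕ (M2 ⊕ K) = M1 ⊕ M2, so the key drops out. Then M2 = (M1 ⊕ M2) ⊕ M1 over the first 5 bytes.
byte 0: (ed ^ bc) ^ 76 = 51 ^ 76 = 27
byte 1: (e0 ^ 76) ^ 32 = 96 ^ 32 = a4
byte 2: (eb ^ 7f) ^ 2e = 94 ^ 2e = ba
byte 3: (9d ^ 3c) ^ 31 = a1 ^ 31 = 90
byte 4: (8d ^ ac) ^ 2e = 21 ^ 2e = 0f

27a4ba900f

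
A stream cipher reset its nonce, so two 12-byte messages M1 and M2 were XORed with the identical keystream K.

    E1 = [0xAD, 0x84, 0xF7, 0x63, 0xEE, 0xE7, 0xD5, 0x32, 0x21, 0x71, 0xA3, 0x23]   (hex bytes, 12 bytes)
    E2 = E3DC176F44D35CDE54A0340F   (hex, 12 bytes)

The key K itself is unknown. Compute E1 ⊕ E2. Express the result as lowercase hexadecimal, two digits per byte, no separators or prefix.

4e58e00caa3489ec75d1972c

E1 ⊕ E2 = (M1 ⊕ K) ⊕ (M2 ⊕ K) = M1 ⊕ M2 — the shared key cancels under XOR.
byte 0: ad XOR e3 = 4e
byte 1: 84 XOR dc = 58
byte 2: f7 XOR 17 = e0
byte 3: 63 XOR 6f = 0c
byte 4: ee XOR 44 = aa
byte 5: e7 XOR d3 = 34
byte 6: d5 XOR 5c = 89
byte 7: 32 XOR de = ec
byte 8: 21 XOR 54 = 75
byte 9: 71 XOR a0 = d1
byte 10: a3 XOR 34 = 97
byte 11: 23 XOR 0f = 2c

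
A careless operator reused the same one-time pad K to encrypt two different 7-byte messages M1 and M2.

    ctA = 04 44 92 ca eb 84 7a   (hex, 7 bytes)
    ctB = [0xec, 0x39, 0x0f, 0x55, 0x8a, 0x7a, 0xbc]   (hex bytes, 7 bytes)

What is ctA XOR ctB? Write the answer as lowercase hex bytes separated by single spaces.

ctA ⊕ ctB = (M1 ⊕ K) ⊕ (M2 ⊕ K) = M1 ⊕ M2 — the shared key cancels under XOR.
byte 0: 04 ^ ec = e8
byte 1: 44 ^ 39 = 7d
byte 2: 92 ^ 0f = 9d
byte 3: ca ^ 55 = 9f
byte 4: eb ^ 8a = 61
byte 5: 84 ^ 7a = fe
byte 6: 7a ^ bc = c6

e8 7d 9d 9f 61 fe c6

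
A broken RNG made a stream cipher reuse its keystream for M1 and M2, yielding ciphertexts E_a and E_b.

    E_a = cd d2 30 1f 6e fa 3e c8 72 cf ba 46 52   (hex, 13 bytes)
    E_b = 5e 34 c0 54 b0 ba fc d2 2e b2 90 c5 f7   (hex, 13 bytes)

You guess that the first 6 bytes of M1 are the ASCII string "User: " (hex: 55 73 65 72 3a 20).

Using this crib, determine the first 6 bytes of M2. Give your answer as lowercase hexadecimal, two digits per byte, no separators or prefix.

c6959539e460

First, E_a ⊕ E_b = (M1 ⊕ K) ⊕ (M2 ⊕ K) = M1 ⊕ M2, so the key drops out. Then M2 = (M1 ⊕ M2) ⊕ M1 over the first 6 bytes.
byte 0: (cd XOR 5e) XOR 55 = 93 XOR 55 = c6
byte 1: (d2 XOR 34) XOR 73 = e6 XOR 73 = 95
byte 2: (30 XOR c0) XOR 65 = f0 XOR 65 = 95
byte 3: (1f XOR 54) XOR 72 = 4b XOR 72 = 39
byte 4: (6e XOR b0) XOR 3a = de XOR 3a = e4
byte 5: (fa XOR ba) XOR 20 = 40 XOR 20 = 60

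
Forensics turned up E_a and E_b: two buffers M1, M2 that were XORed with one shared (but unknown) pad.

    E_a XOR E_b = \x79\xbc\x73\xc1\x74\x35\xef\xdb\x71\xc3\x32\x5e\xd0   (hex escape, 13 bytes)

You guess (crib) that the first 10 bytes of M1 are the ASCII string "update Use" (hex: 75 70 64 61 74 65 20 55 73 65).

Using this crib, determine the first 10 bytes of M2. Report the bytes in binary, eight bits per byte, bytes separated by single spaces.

Since E_a ⊕ E_b = M1 ⊕ M2, XORing with the guessed M1 bytes yields the corresponding M2 bytes: M2 = (E_a ⊕ E_b) ⊕ M1.
121 ⊕ 117 =  12
188 ⊕ 112 = 204
115 ⊕ 100 =  23
193 ⊕  97 = 160
116 ⊕ 116 =   0
 53 ⊕ 101 =  80
239 ⊕  32 = 207
219 ⊕  85 = 142
113 ⊕ 115 =   2
195 ⊕ 101 = 166

00001100 11001100 00010111 10100000 00000000 01010000 11001111 10001110 00000010 10100110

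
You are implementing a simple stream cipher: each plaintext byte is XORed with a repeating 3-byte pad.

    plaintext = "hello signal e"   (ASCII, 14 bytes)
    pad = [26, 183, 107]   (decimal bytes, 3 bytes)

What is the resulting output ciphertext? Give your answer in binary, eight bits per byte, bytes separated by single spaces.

01110010 11010010 00000111 01110110 11011000 01001011 01101001 11011110 00001100 01110100 11010110 00000111 00111010 11010010

The 3-byte key repeats, so the effective keystream is 1a b7 6b 1a b7 6b 1a b7 6b 1a b7 6b 1a b7.
byte 0: 01101000 ^ 00011010 = 01110010
byte 1: 01100101 ^ 10110111 = 11010010
byte 2: 01101100 ^ 01101011 = 00000111
byte 3: 01101100 ^ 00011010 = 01110110
byte 4: 01101111 ^ 10110111 = 11011000
byte 5: 00100000 ^ 01101011 = 01001011
byte 6: 01110011 ^ 00011010 = 01101001
byte 7: 01101001 ^ 10110111 = 11011110
byte 8: 01100111 ^ 01101011 = 00001100
byte 9: 01101110 ^ 00011010 = 01110100
byte 10: 01100001 ^ 10110111 = 11010110
byte 11: 01101100 ^ 01101011 = 00000111
byte 12: 00100000 ^ 00011010 = 00111010
byte 13: 01100101 ^ 10110111 = 11010010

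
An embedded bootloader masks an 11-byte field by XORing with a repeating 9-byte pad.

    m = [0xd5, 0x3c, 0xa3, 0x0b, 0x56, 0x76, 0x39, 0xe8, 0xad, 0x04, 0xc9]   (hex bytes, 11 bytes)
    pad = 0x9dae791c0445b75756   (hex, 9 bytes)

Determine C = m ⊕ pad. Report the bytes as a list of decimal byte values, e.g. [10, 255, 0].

[72, 146, 218, 23, 82, 51, 142, 191, 251, 153, 103]

The 9-byte key repeats, so the effective keystream is 9d ae 79 1c 04 45 b7 57 56 9d ae.
byte 0: d5 xor 9d = 48
byte 1: 3c xor ae = 92
byte 2: a3 xor 79 = da
byte 3: 0b xor 1c = 17
byte 4: 56 xor 04 = 52
byte 5: 76 xor 45 = 33
byte 6: 39 xor b7 = 8e
byte 7: e8 xor 57 = bf
byte 8: ad xor 56 = fb
byte 9: 04 xor 9d = 99
byte 10: c9 xor ae = 67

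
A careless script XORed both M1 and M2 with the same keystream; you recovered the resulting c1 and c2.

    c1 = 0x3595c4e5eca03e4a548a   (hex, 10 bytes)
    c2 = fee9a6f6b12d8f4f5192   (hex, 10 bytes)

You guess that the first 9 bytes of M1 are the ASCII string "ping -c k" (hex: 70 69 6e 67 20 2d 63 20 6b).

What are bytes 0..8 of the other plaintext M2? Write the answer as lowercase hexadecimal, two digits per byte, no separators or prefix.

First, c1 ⊕ c2 = (M1 ⊕ K) ⊕ (M2 ⊕ K) = M1 ⊕ M2, so the key drops out. Then M2 = (M1 ⊕ M2) ⊕ M1 over the first 9 bytes.
byte 0: (35 XOR fe) XOR 70 = cb XOR 70 = bb
byte 1: (95 XOR e9) XOR 69 = 7c XOR 69 = 15
byte 2: (c4 XOR a6) XOR 6e = 62 XOR 6e = 0c
byte 3: (e5 XOR f6) XOR 67 = 13 XOR 67 = 74
byte 4: (ec XOR b1) XOR 20 = 5d XOR 20 = 7d
byte 5: (a0 XOR 2d) XOR 2d = 8d XOR 2d = a0
byte 6: (3e XOR 8f) XOR 63 = b1 XOR 63 = d2
byte 7: (4a XOR 4f) XOR 20 = 05 XOR 20 = 25
byte 8: (54 XOR 51) XOR 6b = 05 XOR 6b = 6e

bb150c747da0d2256e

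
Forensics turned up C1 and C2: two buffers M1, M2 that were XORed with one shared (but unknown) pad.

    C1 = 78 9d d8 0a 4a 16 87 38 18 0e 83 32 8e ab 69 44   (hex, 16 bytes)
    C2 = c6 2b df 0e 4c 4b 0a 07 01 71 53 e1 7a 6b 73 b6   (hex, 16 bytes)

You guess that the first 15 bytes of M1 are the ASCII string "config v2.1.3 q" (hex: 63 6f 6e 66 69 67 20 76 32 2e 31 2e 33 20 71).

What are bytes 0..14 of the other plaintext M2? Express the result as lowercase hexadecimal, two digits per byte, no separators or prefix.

ddd969626f3aad492b51e1fdc7e06b

First, C1 ⊕ C2 = (M1 ⊕ K) ⊕ (M2 ⊕ K) = M1 ⊕ M2, so the key drops out. Then M2 = (M1 ⊕ M2) ⊕ M1 over the first 15 bytes.
byte 0: (78 xor c6) xor 63 = be xor 63 = dd
byte 1: (9d xor 2b) xor 6f = b6 xor 6f = d9
byte 2: (d8 xor df) xor 6e = 07 xor 6e = 69
byte 3: (0a xor 0e) xor 66 = 04 xor 66 = 62
byte 4: (4a xor 4c) xor 69 = 06 xor 69 = 6f
byte 5: (16 xor 4b) xor 67 = 5d xor 67 = 3a
byte 6: (87 xor 0a) xor 20 = 8d xor 20 = ad
byte 7: (38 xor 07) xor 76 = 3f xor 76 = 49
byte 8: (18 xor 01) xor 32 = 19 xor 32 = 2b
byte 9: (0e xor 71) xor 2e = 7f xor 2e = 51
byte 10: (83 xor 53) xor 31 = d0 xor 31 = e1
byte 11: (32 xor e1) xor 2e = d3 xor 2e = fd
byte 12: (8e xor 7a) xor 33 = f4 xor 33 = c7
byte 13: (ab xor 6b) xor 20 = c0 xor 20 = e0
byte 14: (69 xor 73) xor 71 = 1a xor 71 = 6b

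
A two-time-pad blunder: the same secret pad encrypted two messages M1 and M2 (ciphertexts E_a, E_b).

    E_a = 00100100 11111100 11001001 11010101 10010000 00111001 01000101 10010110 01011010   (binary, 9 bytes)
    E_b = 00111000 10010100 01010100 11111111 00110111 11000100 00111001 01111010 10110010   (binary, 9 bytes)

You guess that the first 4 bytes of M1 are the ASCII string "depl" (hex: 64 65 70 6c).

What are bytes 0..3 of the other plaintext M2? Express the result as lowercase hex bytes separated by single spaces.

78 0d ed 46

First, E_a ⊕ E_b = (M1 ⊕ K) ⊕ (M2 ⊕ K) = M1 ⊕ M2, so the key drops out. Then M2 = (M1 ⊕ M2) ⊕ M1 over the first 4 bytes.
byte 0: (24 XOR 38) XOR 64 = 1c XOR 64 = 78
byte 1: (fc XOR 94) XOR 65 = 68 XOR 65 = 0d
byte 2: (c9 XOR 54) XOR 70 = 9d XOR 70 = ed
byte 3: (d5 XOR ff) XOR 6c = 2a XOR 6c = 46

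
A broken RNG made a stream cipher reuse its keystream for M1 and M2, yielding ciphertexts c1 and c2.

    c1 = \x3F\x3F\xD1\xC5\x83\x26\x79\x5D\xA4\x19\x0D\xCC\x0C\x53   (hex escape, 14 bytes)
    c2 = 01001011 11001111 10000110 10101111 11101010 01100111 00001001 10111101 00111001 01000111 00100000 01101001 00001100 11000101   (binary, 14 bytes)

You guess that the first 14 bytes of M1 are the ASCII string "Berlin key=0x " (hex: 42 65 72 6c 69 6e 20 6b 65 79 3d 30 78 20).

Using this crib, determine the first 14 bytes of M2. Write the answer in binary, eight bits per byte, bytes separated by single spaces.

First, c1 ⊕ c2 = (M1 ⊕ K) ⊕ (M2 ⊕ K) = M1 ⊕ M2, so the key drops out. Then M2 = (M1 ⊕ M2) ⊕ M1 over the first 14 bytes.
byte 0: (3f ⊕ 4b) ⊕ 42 = 74 ⊕ 42 = 36
byte 1: (3f ⊕ cf) ⊕ 65 = f0 ⊕ 65 = 95
byte 2: (d1 ⊕ 86) ⊕ 72 = 57 ⊕ 72 = 25
byte 3: (c5 ⊕ af) ⊕ 6c = 6a ⊕ 6c = 06
byte 4: (83 ⊕ ea) ⊕ 69 = 69 ⊕ 69 = 00
byte 5: (26 ⊕ 67) ⊕ 6e = 41 ⊕ 6e = 2f
byte 6: (79 ⊕ 09) ⊕ 20 = 70 ⊕ 20 = 50
byte 7: (5d ⊕ bd) ⊕ 6b = e0 ⊕ 6b = 8b
byte 8: (a4 ⊕ 39) ⊕ 65 = 9d ⊕ 65 = f8
byte 9: (19 ⊕ 47) ⊕ 79 = 5e ⊕ 79 = 27
byte 10: (0d ⊕ 20) ⊕ 3d = 2d ⊕ 3d = 10
byte 11: (cc ⊕ 69) ⊕ 30 = a5 ⊕ 30 = 95
byte 12: (0c ⊕ 0c) ⊕ 78 = 00 ⊕ 78 = 78
byte 13: (53 ⊕ c5) ⊕ 20 = 96 ⊕ 20 = b6

00110110 10010101 00100101 00000110 00000000 00101111 01010000 10001011 11111000 00100111 00010000 10010101 01111000 10110110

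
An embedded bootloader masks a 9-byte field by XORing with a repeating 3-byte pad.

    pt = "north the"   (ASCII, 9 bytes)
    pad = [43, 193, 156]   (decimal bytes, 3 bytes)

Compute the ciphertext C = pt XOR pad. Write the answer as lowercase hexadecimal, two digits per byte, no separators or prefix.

The 3-byte key repeats, so the effective keystream is 2b c1 9c 2b c1 9c 2b c1 9c.
byte 0: 6e ⊕ 2b = 45
byte 1: 6f ⊕ c1 = ae
byte 2: 72 ⊕ 9c = ee
byte 3: 74 ⊕ 2b = 5f
byte 4: 68 ⊕ c1 = a9
byte 5: 20 ⊕ 9c = bc
byte 6: 74 ⊕ 2b = 5f
byte 7: 68 ⊕ c1 = a9
byte 8: 65 ⊕ 9c = f9

45aeee5fa9bc5fa9f9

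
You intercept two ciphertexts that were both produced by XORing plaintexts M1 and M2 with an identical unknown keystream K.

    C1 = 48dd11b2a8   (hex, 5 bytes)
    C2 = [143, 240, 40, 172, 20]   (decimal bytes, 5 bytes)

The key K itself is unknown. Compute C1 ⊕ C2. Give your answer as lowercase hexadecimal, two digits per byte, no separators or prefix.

c72d391ebc

C1 ⊕ C2 = (M1 ⊕ K) ⊕ (M2 ⊕ K) = M1 ⊕ M2 — the shared key cancels under XOR.
48 ⊕ 8f = c7
dd ⊕ f0 = 2d
11 ⊕ 28 = 39
b2 ⊕ ac = 1e
a8 ⊕ 14 = bc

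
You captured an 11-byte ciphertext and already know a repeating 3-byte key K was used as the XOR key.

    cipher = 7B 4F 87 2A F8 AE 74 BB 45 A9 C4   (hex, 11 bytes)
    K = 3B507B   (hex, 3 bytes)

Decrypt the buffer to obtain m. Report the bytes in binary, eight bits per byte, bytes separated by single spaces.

The 3-byte key repeats, so the effective keystream is 3b 50 7b 3b 50 7b 3b 50 7b 3b 50.
byte 0: 7b ^ 3b = 40
byte 1: 4f ^ 50 = 1f
byte 2: 87 ^ 7b = fc
byte 3: 2a ^ 3b = 11
byte 4: f8 ^ 50 = a8
byte 5: ae ^ 7b = d5
byte 6: 74 ^ 3b = 4f
byte 7: bb ^ 50 = eb
byte 8: 45 ^ 7b = 3e
byte 9: a9 ^ 3b = 92
byte 10: c4 ^ 50 = 94

01000000 00011111 11111100 00010001 10101000 11010101 01001111 11101011 00111110 10010010 10010100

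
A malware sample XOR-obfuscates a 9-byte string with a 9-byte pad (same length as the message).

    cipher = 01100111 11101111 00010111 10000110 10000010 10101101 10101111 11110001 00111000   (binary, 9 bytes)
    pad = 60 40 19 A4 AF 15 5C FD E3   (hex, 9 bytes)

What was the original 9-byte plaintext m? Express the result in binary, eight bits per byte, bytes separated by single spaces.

00000111 10101111 00001110 00100010 00101101 10111000 11110011 00001100 11011011

XOR is its own inverse, so applying the key byte-wise gives the result directly.
67 ^ 60 = 07
ef ^ 40 = af
17 ^ 19 = 0e
86 ^ a4 = 22
82 ^ af = 2d
ad ^ 15 = b8
af ^ 5c = f3
f1 ^ fd = 0c
38 ^ e3 = db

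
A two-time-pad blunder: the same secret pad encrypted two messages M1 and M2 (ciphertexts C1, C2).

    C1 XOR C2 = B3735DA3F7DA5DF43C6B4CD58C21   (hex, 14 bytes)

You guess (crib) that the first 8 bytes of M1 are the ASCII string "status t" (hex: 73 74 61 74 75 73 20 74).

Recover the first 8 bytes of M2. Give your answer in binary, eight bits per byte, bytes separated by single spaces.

Since C1 ⊕ C2 = M1 ⊕ M2, XORing with the guessed M1 bytes yields the corresponding M2 bytes: M2 = (C1 ⊕ C2) ⊕ M1.
b3 ⊕ 73 = c0
73 ⊕ 74 = 07
5d ⊕ 61 = 3c
a3 ⊕ 74 = d7
f7 ⊕ 75 = 82
da ⊕ 73 = a9
5d ⊕ 20 = 7d
f4 ⊕ 74 = 80

11000000 00000111 00111100 11010111 10000010 10101001 01111101 10000000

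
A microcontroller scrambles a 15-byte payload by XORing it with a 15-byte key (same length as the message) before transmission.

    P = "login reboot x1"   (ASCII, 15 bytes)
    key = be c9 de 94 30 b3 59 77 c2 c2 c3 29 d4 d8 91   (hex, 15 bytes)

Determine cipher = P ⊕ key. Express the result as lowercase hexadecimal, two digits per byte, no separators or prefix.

d2a6b9fd5e932b12a0adac5df4a0a0

XOR is its own inverse, so applying the key byte-wise gives the result directly.
6c ^ be = d2
6f ^ c9 = a6
67 ^ de = b9
69 ^ 94 = fd
6e ^ 30 = 5e
20 ^ b3 = 93
72 ^ 59 = 2b
65 ^ 77 = 12
62 ^ c2 = a0
6f ^ c2 = ad
6f ^ c3 = ac
74 ^ 29 = 5d
20 ^ d4 = f4
78 ^ d8 = a0
31 ^ 91 = a0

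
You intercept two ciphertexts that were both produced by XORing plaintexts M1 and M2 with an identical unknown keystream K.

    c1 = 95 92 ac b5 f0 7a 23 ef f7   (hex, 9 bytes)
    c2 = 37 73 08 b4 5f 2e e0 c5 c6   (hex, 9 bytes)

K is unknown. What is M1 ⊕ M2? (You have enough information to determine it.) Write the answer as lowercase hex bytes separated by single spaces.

c1 ⊕ c2 = (M1 ⊕ K) ⊕ (M2 ⊕ K) = M1 ⊕ M2 — the shared key cancels under XOR.
byte 0: 10010101 xor 00110111 = 10100010
byte 1: 10010010 xor 01110011 = 11100001
byte 2: 10101100 xor 00001000 = 10100100
byte 3: 10110101 xor 10110100 = 00000001
byte 4: 11110000 xor 01011111 = 10101111
byte 5: 01111010 xor 00101110 = 01010100
byte 6: 00100011 xor 11100000 = 11000011
byte 7: 11101111 xor 11000101 = 00101010
byte 8: 11110111 xor 11000110 = 00110001

a2 e1 a4 01 af 54 c3 2a 31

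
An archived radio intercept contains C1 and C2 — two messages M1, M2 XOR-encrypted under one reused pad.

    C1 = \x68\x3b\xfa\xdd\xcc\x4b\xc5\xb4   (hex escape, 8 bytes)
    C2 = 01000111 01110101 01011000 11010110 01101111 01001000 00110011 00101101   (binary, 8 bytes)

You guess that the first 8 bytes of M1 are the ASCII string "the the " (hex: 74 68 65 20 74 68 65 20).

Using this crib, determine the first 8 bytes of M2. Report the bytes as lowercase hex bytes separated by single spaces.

5b 26 c7 2b d7 6b 93 b9

First, C1 ⊕ C2 = (M1 ⊕ K) ⊕ (M2 ⊕ K) = M1 ⊕ M2, so the key drops out. Then M2 = (M1 ⊕ M2) ⊕ M1 over the first 8 bytes.
byte 0: (68 ⊕ 47) ⊕ 74 = 2f ⊕ 74 = 5b
byte 1: (3b ⊕ 75) ⊕ 68 = 4e ⊕ 68 = 26
byte 2: (fa ⊕ 58) ⊕ 65 = a2 ⊕ 65 = c7
byte 3: (dd ⊕ d6) ⊕ 20 = 0b ⊕ 20 = 2b
byte 4: (cc ⊕ 6f) ⊕ 74 = a3 ⊕ 74 = d7
byte 5: (4b ⊕ 48) ⊕ 68 = 03 ⊕ 68 = 6b
byte 6: (c5 ⊕ 33) ⊕ 65 = f6 ⊕ 65 = 93
byte 7: (b4 ⊕ 2d) ⊕ 20 = 99 ⊕ 20 = b9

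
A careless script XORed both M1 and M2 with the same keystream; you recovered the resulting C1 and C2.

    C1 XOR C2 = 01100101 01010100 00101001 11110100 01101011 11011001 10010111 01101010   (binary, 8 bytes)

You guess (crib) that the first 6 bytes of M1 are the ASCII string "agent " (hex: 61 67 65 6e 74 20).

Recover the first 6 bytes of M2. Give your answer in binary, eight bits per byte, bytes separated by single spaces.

Since C1 ⊕ C2 = M1 ⊕ M2, XORing with the guessed M1 bytes yields the corresponding M2 bytes: M2 = (C1 ⊕ C2) ⊕ M1.
01100101 XOR 01100001 = 00000100
01010100 XOR 01100111 = 00110011
00101001 XOR 01100101 = 01001100
11110100 XOR 01101110 = 10011010
01101011 XOR 01110100 = 00011111
11011001 XOR 00100000 = 11111001

00000100 00110011 01001100 10011010 00011111 11111001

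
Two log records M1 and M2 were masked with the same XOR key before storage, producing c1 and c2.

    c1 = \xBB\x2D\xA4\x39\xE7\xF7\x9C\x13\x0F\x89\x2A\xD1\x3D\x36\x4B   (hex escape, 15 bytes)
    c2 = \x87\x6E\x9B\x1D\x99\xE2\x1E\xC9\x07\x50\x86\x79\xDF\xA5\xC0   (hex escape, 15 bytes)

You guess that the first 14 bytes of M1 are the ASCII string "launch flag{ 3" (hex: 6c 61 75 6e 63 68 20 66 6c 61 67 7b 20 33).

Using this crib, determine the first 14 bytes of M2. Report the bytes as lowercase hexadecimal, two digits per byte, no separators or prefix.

First, c1 ⊕ c2 = (M1 ⊕ K) ⊕ (M2 ⊕ K) = M1 ⊕ M2, so the key drops out. Then M2 = (M1 ⊕ M2) ⊕ M1 over the first 14 bytes.
byte 0: (bb ^ 87) ^ 6c = 3c ^ 6c = 50
byte 1: (2d ^ 6e) ^ 61 = 43 ^ 61 = 22
byte 2: (a4 ^ 9b) ^ 75 = 3f ^ 75 = 4a
byte 3: (39 ^ 1d) ^ 6e = 24 ^ 6e = 4a
byte 4: (e7 ^ 99) ^ 63 = 7e ^ 63 = 1d
byte 5: (f7 ^ e2) ^ 68 = 15 ^ 68 = 7d
byte 6: (9c ^ 1e) ^ 20 = 82 ^ 20 = a2
byte 7: (13 ^ c9) ^ 66 = da ^ 66 = bc
byte 8: (0f ^ 07) ^ 6c = 08 ^ 6c = 64
byte 9: (89 ^ 50) ^ 61 = d9 ^ 61 = b8
byte 10: (2a ^ 86) ^ 67 = ac ^ 67 = cb
byte 11: (d1 ^ 79) ^ 7b = a8 ^ 7b = d3
byte 12: (3d ^ df) ^ 20 = e2 ^ 20 = c2
byte 13: (36 ^ a5) ^ 33 = 93 ^ 33 = a0

50224a4a1d7da2bc64b8cbd3c2a0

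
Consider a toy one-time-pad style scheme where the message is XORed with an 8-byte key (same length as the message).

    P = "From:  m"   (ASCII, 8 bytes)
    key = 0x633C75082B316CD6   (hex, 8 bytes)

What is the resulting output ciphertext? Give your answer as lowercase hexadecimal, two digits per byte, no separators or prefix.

XOR is its own inverse, so applying the key byte-wise gives the result directly.
 70 xor  99 =  37
114 xor  60 =  78
111 xor 117 =  26
109 xor   8 = 101
 58 xor  43 =  17
 32 xor  49 =  17
 32 xor 108 =  76
109 xor 214 = 187

254e1a6511114cbb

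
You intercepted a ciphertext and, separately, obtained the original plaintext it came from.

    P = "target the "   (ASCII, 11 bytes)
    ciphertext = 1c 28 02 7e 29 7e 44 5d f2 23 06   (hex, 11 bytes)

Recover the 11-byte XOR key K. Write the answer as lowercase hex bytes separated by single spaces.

68 49 70 19 4c 0a 64 29 9a 46 26

Since ciphertext = P ⊕ K, XORing both sides with P gives K = P ⊕ ciphertext.
116 xor  28 = 104
 97 xor  40 =  73
114 xor   2 = 112
103 xor 126 =  25
101 xor  41 =  76
116 xor 126 =  10
 32 xor  68 = 100
116 xor  93 =  41
104 xor 242 = 154
101 xor  35 =  70
 32 xor   6 =  38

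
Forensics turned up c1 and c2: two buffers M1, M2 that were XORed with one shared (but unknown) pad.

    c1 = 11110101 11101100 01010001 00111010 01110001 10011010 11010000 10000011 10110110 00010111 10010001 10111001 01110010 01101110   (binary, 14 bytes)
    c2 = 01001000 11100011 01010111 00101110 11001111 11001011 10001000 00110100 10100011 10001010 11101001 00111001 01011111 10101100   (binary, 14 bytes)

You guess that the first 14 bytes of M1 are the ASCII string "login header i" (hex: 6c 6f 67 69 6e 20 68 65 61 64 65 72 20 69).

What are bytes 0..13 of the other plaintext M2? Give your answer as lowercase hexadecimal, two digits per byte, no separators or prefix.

d160617dd07130d274f91df20dab

First, c1 ⊕ c2 = (M1 ⊕ K) ⊕ (M2 ⊕ K) = M1 ⊕ M2, so the key drops out. Then M2 = (M1 ⊕ M2) ⊕ M1 over the first 14 bytes.
byte 0: (f5 XOR 48) XOR 6c = bd XOR 6c = d1
byte 1: (ec XOR e3) XOR 6f = 0f XOR 6f = 60
byte 2: (51 XOR 57) XOR 67 = 06 XOR 67 = 61
byte 3: (3a XOR 2e) XOR 69 = 14 XOR 69 = 7d
byte 4: (71 XOR cf) XOR 6e = be XOR 6e = d0
byte 5: (9a XOR cb) XOR 20 = 51 XOR 20 = 71
byte 6: (d0 XOR 88) XOR 68 = 58 XOR 68 = 30
byte 7: (83 XOR 34) XOR 65 = b7 XOR 65 = d2
byte 8: (b6 XOR a3) XOR 61 = 15 XOR 61 = 74
byte 9: (17 XOR 8a) XOR 64 = 9d XOR 64 = f9
byte 10: (91 XOR e9) XOR 65 = 78 XOR 65 = 1d
byte 11: (b9 XOR 39) XOR 72 = 80 XOR 72 = f2
byte 12: (72 XOR 5f) XOR 20 = 2d XOR 20 = 0d
byte 13: (6e XOR ac) XOR 69 = c2 XOR 69 = ab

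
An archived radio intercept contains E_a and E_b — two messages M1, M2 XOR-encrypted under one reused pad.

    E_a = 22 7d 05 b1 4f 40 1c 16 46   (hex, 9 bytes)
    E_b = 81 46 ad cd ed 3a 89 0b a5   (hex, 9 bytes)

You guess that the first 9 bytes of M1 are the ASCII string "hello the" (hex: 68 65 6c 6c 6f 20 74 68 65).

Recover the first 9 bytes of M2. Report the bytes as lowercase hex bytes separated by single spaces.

First, E_a ⊕ E_b = (M1 ⊕ K) ⊕ (M2 ⊕ K) = M1 ⊕ M2, so the key drops out. Then M2 = (M1 ⊕ M2) ⊕ M1 over the first 9 bytes.
byte 0: (22 XOR 81) XOR 68 = a3 XOR 68 = cb
byte 1: (7d XOR 46) XOR 65 = 3b XOR 65 = 5e
byte 2: (05 XOR ad) XOR 6c = a8 XOR 6c = c4
byte 3: (b1 XOR cd) XOR 6c = 7c XOR 6c = 10
byte 4: (4f XOR ed) XOR 6f = a2 XOR 6f = cd
byte 5: (40 XOR 3a) XOR 20 = 7a XOR 20 = 5a
byte 6: (1c XOR 89) XOR 74 = 95 XOR 74 = e1
byte 7: (16 XOR 0b) XOR 68 = 1d XOR 68 = 75
byte 8: (46 XOR a5) XOR 65 = e3 XOR 65 = 86

cb 5e c4 10 cd 5a e1 75 86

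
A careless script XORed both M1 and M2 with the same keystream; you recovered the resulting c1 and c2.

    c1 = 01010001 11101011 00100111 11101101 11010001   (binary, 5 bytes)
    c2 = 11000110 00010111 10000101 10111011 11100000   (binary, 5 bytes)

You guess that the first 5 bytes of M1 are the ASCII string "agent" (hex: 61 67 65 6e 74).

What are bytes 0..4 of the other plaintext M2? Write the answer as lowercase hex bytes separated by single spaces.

First, c1 ⊕ c2 = (M1 ⊕ K) ⊕ (M2 ⊕ K) = M1 ⊕ M2, so the key drops out. Then M2 = (M1 ⊕ M2) ⊕ M1 over the first 5 bytes.
byte 0: (51 xor c6) xor 61 = 97 xor 61 = f6
byte 1: (eb xor 17) xor 67 = fc xor 67 = 9b
byte 2: (27 xor 85) xor 65 = a2 xor 65 = c7
byte 3: (ed xor bb) xor 6e = 56 xor 6e = 38
byte 4: (d1 xor e0) xor 74 = 31 xor 74 = 45

f6 9b c7 38 45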